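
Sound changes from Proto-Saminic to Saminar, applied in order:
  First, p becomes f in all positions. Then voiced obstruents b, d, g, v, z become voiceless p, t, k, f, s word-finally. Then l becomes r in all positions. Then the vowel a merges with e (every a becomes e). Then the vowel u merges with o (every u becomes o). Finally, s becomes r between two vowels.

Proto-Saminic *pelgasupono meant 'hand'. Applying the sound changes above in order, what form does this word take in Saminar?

fergerofono

Saminar: start from *pelgasupono.
  rule 1 (unconditioned shift): pelgasupono → felgasufono
  rule 2: no change — felgasufono
  rule 3 (unconditioned shift): felgasufono → fergasufono
  rule 4 (vowel merger): fergasufono → fergesufono
  rule 5 (vowel merger): fergesufono → fergesofono
  rule 6 (rhotacism): fergesofono → fergerofono
  ⇒ Saminar fergerofono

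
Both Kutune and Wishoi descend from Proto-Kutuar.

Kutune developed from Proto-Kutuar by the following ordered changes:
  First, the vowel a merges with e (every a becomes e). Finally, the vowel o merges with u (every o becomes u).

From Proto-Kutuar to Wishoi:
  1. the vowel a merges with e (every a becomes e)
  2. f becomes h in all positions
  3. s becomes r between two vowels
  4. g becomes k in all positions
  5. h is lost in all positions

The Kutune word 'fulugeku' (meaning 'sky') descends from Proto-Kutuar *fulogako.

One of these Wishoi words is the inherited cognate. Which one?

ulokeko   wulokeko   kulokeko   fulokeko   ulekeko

Wishoi: *fulogako > fulogeko > hulogeko > hulokeko > ulokeko  (by vowel merger, unconditioned shift, unconditioned shift, h-loss)
Only 'ulokeko' matches the regular Wishoi development of *fulogako.

ulokeko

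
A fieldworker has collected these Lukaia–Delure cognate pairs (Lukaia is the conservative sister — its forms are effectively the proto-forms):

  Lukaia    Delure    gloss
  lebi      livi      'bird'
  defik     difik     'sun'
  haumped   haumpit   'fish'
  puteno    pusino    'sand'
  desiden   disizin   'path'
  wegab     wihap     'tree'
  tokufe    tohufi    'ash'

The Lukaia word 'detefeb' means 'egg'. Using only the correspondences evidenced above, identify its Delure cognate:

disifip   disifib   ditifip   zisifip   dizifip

disifip

haumped ~ haumpit, desiden ~ disizin — Lukaia e corresponds to Delure i after a consonant, before a consonant other than r, m, n, p, b, f, v.
puteno ~ pusino — Lukaia t corresponds to Delure s between vowels (before a front vowel).
defik ~ difik — Lukaia e corresponds to Delure i after a consonant, before a labial obstruent.
lebi ~ livi — Lukaia e corresponds to Delure i after a consonant, before a labial obstruent.
wegab ~ wihap — Lukaia b corresponds to Delure p word-finally.
Applying these to Lukaia 'detefeb':
  detefeb → ditefeb   (e→i after a consonant, before a consonant other than r, m, n, p, b, f, v)
  ditefeb → disefeb   (t→s between vowels (before a front vowel))
  disefeb → disifeb   (e→i after a consonant, before a labial obstruent)
  disifeb → disifib   (e→i after a consonant, before a labial obstruent)
  disifib → disifip   (b→p word-finally)
So the Delure cognate is 'disifip'.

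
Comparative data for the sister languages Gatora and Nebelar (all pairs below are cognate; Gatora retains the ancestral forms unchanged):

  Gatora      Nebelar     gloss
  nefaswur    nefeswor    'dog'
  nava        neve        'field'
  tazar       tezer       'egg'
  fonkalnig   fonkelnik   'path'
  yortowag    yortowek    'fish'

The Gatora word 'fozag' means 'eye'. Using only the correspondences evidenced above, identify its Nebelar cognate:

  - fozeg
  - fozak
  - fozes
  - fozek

nefaswur ~ nefeswor, tazar ~ tezer — Gatora a corresponds to Nebelar e after a consonant, before a consonant other than r, m, n, p, b, f, v.
fonkalnig ~ fonkelnik, yortowag ~ yortowek — Gatora g corresponds to Nebelar k word-finally.
Applying these to Gatora 'fozag':
  fozag → fozeg   (a→e after a consonant, before a consonant other than r, m, n, p, b, f, v)
  fozeg → fozek   (g→k word-finally)
So the Nebelar cognate is 'fozek'.

fozek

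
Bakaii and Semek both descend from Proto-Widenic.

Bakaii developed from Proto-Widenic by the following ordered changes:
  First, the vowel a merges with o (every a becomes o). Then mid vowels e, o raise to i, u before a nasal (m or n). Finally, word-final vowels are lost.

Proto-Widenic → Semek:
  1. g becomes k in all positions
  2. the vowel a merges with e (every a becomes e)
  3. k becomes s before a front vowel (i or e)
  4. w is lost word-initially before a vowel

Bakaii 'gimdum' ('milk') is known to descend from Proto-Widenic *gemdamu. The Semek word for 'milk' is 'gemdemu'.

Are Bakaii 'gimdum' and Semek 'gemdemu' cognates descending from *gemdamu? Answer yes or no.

no

Derive the expected Semek reflex of *gemdamu:
Semek: start from *gemdamu.
  rule 1 (unconditioned shift): gemdamu → kemdamu
  rule 2 (vowel merger): kemdamu → kemdemu
  rule 3 (palatalisation): kemdemu → semdemu
  rule 4: no change — semdemu
  ⇒ Semek semdemu
The regular Semek reflex would be 'semdemu', but the attested form is 'gemdemu'. The correspondence is irregular, so they are not cognates (the Semek form has a different source).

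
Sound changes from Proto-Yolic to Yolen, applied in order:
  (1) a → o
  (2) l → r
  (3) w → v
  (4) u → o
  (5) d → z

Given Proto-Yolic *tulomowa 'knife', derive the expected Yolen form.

Yolen: *tulomowa > tulomowo > turomowo > turomovo > toromovo  (by vowel merger, unconditioned shift, unconditioned shift, vowel merger)

toromovo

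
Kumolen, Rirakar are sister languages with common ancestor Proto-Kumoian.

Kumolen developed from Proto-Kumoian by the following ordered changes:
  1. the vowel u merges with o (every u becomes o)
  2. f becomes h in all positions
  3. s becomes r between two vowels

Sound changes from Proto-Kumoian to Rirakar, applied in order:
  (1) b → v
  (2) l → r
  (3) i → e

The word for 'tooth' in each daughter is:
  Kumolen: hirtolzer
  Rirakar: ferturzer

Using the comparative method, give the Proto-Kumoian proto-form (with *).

*firtulzer

Position 1: Kumolen has h, Rirakar has f. Rirakar preserves f here (none of its changes turn any other segment into f), so the proto-segment is *f.
Position 6: Kumolen has l, Rirakar has r. Kumolen preserves l here (none of its changes turn any other segment into l), so the proto-segment is *l.
Position 2: Kumolen has i, Rirakar has e. Kumolen preserves i here (none of its changes turn any other segment into i), so the proto-segment is *i.
Continuing position by position gives *firtulzer; check it forward:
Kumolen: *firtulzer
  firtulzer → firtolzer   [vowel merger]
  firtolzer → hirtolzer   [unconditioned shift]
  hirtolzer (rule 3 does not apply)
  giving Kumolen hirtolzer.
Rirakar: *firtulzer
  firtulzer (rule 1 does not apply)
  firtulzer → firturzer   [unconditioned shift]
  firturzer → ferturzer   [vowel merger]
  giving Rirakar ferturzer.
No other proto-form is consistent with every reflex, so the reconstruction is *firtulzer.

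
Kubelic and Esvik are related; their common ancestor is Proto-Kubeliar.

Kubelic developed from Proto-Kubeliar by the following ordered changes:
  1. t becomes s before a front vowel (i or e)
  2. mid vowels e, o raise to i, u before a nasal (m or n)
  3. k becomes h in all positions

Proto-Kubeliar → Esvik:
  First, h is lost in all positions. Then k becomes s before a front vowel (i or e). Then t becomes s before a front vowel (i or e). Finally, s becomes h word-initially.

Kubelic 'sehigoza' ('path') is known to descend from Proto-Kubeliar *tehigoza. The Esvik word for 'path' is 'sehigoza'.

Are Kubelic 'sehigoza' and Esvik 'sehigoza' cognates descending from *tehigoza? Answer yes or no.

Derive the expected Esvik reflex of *tehigoza:
Esvik: *tehigoza
  tehigoza → teigoza   [h-loss]
  teigoza (rule 2 does not apply)
  teigoza → seigoza   [palatalisation]
  seigoza → heigoza   [debuccalisation]
  giving Esvik heigoza.
The regular Esvik reflex would be 'heigoza', but the attested form is 'sehigoza'. The correspondence is irregular, so they are not cognates (the Esvik form has a different source).

no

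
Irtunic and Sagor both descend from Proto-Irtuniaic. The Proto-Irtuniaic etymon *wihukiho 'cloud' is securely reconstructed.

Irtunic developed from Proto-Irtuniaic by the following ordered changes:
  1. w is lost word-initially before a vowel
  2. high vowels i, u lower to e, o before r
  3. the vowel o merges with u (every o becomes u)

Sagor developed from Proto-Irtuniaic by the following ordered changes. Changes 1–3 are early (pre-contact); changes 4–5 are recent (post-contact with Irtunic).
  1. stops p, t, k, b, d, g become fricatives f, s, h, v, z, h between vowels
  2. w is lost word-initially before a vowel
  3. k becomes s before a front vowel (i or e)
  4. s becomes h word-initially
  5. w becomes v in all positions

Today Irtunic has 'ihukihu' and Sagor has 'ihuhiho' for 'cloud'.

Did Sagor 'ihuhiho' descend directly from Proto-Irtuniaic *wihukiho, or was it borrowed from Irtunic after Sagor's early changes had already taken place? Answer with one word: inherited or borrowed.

If inherited, *wihukiho would pass through all of Sagor's changes:
Sagor: *wihukiho
  wihukiho → wihuhiho   [intervocalic lenition]
  wihuhiho → ihuhiho   [glide loss]
  ihuhiho (rule 3 does not apply)
  ihuhiho (rule 4 does not apply)
  ihuhiho (rule 5 does not apply)
  giving Sagor ihuhiho.
If borrowed from Irtunic 'ihukihu' after the early changes, it would undergo only the recent ones:
  rule 4 (debuccalisation): no change (ihukihu)
  rule 5 (unconditioned shift): no change (ihukihu)
  ⇒ as a loan: ihukihu
Sagor 'ihuhiho' matches the inherited outcome exactly, so it is an inherited cognate, not a loan.

inherited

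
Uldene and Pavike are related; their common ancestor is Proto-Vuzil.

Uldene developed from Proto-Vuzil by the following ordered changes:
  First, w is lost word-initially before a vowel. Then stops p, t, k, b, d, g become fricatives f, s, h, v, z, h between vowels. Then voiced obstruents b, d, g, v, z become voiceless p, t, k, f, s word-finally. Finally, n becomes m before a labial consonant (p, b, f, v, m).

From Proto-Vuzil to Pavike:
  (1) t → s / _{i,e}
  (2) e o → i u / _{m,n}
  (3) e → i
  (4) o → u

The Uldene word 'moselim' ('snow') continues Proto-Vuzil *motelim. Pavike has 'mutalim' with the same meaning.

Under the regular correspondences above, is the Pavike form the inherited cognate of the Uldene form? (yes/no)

Derive the expected Pavike reflex of *motelim:
Pavike: *motelim
  motelim → moselim   [palatalisation]
  moselim (rule 2 does not apply)
  moselim → mosilim   [vowel merger]
  mosilim → musilim   [vowel merger]
  giving Pavike musilim.
The regular Pavike reflex would be 'musilim', but the attested form is 'mutalim'. The correspondence is irregular, so they are not cognates (the Pavike form has a different source).

no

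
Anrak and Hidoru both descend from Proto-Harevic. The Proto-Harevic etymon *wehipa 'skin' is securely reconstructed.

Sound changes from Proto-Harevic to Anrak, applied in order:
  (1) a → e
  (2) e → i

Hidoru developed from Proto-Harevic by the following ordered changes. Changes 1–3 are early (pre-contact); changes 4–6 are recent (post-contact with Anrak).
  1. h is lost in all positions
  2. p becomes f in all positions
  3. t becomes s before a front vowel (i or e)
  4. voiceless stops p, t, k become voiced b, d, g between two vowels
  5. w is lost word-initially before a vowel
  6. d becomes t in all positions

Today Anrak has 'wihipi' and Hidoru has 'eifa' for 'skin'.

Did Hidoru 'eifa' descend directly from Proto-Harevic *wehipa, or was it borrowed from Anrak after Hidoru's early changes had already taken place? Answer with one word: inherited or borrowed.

If inherited, *wehipa would pass through all of Hidoru's changes:
Hidoru: *wehipa > weipa > weifa > eifa  (by h-loss, unconditioned shift, glide loss)
If borrowed from Anrak 'wihipi' after the early changes, it would undergo only the recent ones:
  rule 4 (intervocalic voicing): wihipi → wihibi
  rule 5 (glide loss): wihibi → ihibi
  rule 6 (unconditioned shift): no change (ihibi)
  ⇒ as a loan: ihibi
Hidoru 'eifa' matches the inherited outcome exactly, so it is an inherited cognate, not a loan.

inherited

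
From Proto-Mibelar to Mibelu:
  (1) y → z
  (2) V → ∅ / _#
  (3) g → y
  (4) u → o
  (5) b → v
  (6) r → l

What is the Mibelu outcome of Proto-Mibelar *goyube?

Mibelu: start from *goyube.
  rule 1 (unconditioned shift): goyube → gozube
  rule 2 (apocope): gozube → gozub
  rule 3 (unconditioned shift): gozub → yozub
  rule 4 (vowel merger): yozub → yozob
  rule 5 (unconditioned shift): yozob → yozov
  rule 6: no change — yozov
  ⇒ Mibelu yozov

yozov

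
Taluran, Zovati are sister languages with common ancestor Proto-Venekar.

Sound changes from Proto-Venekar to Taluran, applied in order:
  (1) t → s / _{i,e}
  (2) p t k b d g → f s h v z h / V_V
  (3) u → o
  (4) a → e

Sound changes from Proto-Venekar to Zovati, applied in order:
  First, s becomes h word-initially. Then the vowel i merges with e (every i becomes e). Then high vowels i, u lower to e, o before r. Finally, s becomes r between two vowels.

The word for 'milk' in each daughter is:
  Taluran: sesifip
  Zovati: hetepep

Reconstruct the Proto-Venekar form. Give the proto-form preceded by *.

Position 4: Taluran has i, Zovati has e. Taluran preserves i here (none of its changes turn any other segment into i), so the proto-segment is *i.
Position 6: Taluran has i, Zovati has e. Taluran preserves i here (none of its changes turn any other segment into i), so the proto-segment is *i.
Position 5: Taluran has f, Zovati has p. Zovati preserves p here (none of its changes turn any other segment into p), so the proto-segment is *p.
Continuing position by position gives *setipip; check it forward:
Taluran: *setipip > sesipip > sesifip  (by palatalisation, intervocalic lenition)
Zovati: start from *setipip.
  rule 1 (debuccalisation): setipip → hetipip
  rule 2 (vowel merger): hetipip → hetepep
  rule 3: no change — hetepep
  rule 4: no change — hetepep
  ⇒ Zovati hetepep
No other proto-form is consistent with every reflex, so the reconstruction is *setipip.

*setipip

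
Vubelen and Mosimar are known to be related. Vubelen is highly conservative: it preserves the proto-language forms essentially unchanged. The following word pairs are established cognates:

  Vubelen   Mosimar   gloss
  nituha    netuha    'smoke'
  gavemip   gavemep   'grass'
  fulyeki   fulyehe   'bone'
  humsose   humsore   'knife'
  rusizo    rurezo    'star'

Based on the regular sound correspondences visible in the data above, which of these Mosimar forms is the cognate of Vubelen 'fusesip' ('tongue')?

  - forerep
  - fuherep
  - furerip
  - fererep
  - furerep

furerep

humsose ~ humsore — Vubelen s corresponds to Mosimar r between vowels (before a front vowel).
rusizo ~ rurezo — Vubelen s corresponds to Mosimar r between vowels (before a front vowel).
gavemip ~ gavemep — Vubelen i corresponds to Mosimar e after a consonant, before a labial obstruent.
Applying these to Vubelen 'fusesip':
  fusesip → furesip   (s→r between vowels (before a front vowel))
  furesip → furerip   (s→r between vowels (before a front vowel))
  furerip → furerep   (i→e after a consonant, before a labial obstruent)
So the Mosimar cognate is 'furerep'.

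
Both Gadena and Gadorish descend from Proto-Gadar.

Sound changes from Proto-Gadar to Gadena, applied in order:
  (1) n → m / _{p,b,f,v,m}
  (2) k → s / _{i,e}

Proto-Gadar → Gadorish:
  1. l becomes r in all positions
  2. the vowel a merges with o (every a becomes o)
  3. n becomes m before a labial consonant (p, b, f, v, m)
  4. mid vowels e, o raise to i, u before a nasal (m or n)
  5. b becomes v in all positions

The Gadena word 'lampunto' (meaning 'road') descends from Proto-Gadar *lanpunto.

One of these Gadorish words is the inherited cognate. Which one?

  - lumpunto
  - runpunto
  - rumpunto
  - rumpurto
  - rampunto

rumpunto

Gadorish: start from *lanpunto.
  rule 1 (unconditioned shift): lanpunto → ranpunto
  rule 2 (vowel merger): ranpunto → ronpunto
  rule 3 (nasal place assimilation): ronpunto → rompunto
  rule 4 (pre-nasal raising): rompunto → rumpunto
  rule 5: no change — rumpunto
  ⇒ Gadorish rumpunto
Among the options, 'rumpunto' alone shows every Gadorish change applied in order.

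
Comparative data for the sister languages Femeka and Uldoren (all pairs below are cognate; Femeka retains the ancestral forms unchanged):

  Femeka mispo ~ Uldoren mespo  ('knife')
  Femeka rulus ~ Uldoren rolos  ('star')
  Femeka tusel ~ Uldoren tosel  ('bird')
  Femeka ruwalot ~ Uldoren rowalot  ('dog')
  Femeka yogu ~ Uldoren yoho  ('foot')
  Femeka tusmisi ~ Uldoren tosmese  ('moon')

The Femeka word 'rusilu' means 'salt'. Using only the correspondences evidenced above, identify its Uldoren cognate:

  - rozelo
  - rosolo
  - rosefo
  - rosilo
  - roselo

rulus ~ rolos, tusel ~ tosel — Femeka u corresponds to Uldoren o after a consonant, before a consonant other than r, m, n, p, b, f, v.
mispo ~ mespo, tusmisi ~ tosmese — Femeka i corresponds to Uldoren e after a consonant, before a consonant other than r, m, n, p, b, f, v.
yogu ~ yoho — Femeka u corresponds to Uldoren o word-finally.
Applying these to Femeka 'rusilu':
  rusilu → rosilu   (u→o after a consonant, before a consonant other than r, m, n, p, b, f, v)
  rosilu → roselu   (i→e after a consonant, before a consonant other than r, m, n, p, b, f, v)
  roselu → roselo   (u→o word-finally)
So the Uldoren cognate is 'roselo'.

roselo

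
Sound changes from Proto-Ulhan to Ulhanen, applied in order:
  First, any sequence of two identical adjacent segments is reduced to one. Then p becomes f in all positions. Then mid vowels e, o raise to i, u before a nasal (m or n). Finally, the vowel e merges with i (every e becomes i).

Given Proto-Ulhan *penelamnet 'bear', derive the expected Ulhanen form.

Ulhanen: *penelamnet > fenelamnet > finelamnet > finilamnit  (by unconditioned shift, pre-nasal raising, vowel merger)

finilamnit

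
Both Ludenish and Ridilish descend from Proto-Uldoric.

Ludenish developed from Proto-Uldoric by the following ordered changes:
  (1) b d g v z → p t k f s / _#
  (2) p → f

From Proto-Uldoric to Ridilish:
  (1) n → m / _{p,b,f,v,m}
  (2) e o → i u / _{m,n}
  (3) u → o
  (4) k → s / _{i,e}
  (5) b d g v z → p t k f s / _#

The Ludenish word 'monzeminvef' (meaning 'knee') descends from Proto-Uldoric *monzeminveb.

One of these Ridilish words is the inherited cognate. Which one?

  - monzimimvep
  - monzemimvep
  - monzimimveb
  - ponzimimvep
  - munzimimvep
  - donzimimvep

Ridilish: start from *monzeminveb.
  rule 1 (nasal place assimilation): monzeminveb → monzemimveb
  rule 2 (pre-nasal raising): monzemimveb → munzimimveb
  rule 3 (vowel merger): munzimimveb → monzimimveb
  rule 4: no change — monzimimveb
  rule 5 (final devoicing): monzimimveb → monzimimvep
  ⇒ Ridilish monzimimvep
Only 'monzimimvep' matches the regular Ridilish development of *monzeminveb.

monzimimvep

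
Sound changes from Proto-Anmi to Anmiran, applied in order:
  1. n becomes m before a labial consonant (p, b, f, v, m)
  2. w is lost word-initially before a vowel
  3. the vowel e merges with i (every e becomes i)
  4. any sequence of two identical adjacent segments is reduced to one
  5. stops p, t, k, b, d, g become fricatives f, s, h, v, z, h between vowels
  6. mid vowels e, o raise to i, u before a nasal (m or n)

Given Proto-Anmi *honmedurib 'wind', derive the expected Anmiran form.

Anmiran: *honmedurib
  honmedurib → hommedurib   [nasal place assimilation]
  hommedurib (rule 2 does not apply)
  hommedurib → hommidurib   [vowel merger]
  hommidurib → homidurib   [degemination]
  homidurib → homizurib   [intervocalic lenition]
  homizurib → humizurib   [pre-nasal raising]
  giving Anmiran humizurib.

humizurib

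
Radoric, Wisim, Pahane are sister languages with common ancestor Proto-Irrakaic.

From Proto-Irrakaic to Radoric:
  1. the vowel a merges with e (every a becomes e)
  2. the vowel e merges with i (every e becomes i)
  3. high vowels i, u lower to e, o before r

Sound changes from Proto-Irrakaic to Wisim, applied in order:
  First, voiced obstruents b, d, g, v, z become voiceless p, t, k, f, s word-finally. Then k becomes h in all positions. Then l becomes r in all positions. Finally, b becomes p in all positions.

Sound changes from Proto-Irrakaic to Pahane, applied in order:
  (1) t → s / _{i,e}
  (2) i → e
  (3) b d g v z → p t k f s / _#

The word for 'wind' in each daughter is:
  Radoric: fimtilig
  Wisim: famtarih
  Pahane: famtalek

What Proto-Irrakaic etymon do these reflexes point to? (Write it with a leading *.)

Position 6: Radoric has l, Wisim has r, Pahane has l. Radoric preserves l here (none of its changes turn any other segment into l), so the proto-segment is *l.
Position 8: Radoric has g, Wisim has h, Pahane has k. Radoric preserves g here (none of its changes turn any other segment into g), so the proto-segment is *g.
Position 7: Radoric has i, Wisim has i, Pahane has e. Wisim preserves i here (none of its changes turn any other segment into i), so the proto-segment is *i.
Continuing position by position gives *famtalig; check it forward:
Radoric: start from *famtalig.
  rule 1 (vowel merger): famtalig → femtelig
  rule 2 (vowel merger): femtelig → fimtilig
  rule 3: no change — fimtilig
  ⇒ Radoric fimtilig
Wisim: start from *famtalig.
  rule 1 (final devoicing): famtalig → famtalik
  rule 2 (unconditioned shift): famtalik → famtalih
  rule 3 (unconditioned shift): famtalih → famtarih
  rule 4: no change — famtarih
  ⇒ Wisim famtarih
Pahane: *famtalig
  famtalig (rule 1 does not apply)
  famtalig → famtaleg   [vowel merger]
  famtaleg → famtalek   [final devoicing]
  giving Pahane famtalek.
*famtalig is the unique common source.

*famtalig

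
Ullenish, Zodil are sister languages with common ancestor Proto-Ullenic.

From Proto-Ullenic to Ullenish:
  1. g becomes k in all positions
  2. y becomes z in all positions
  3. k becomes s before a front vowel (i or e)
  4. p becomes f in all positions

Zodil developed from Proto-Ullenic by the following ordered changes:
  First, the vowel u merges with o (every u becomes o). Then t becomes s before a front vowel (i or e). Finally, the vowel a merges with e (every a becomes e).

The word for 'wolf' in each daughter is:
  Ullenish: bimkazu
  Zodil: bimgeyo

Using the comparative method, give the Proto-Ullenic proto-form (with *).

*bimgayu

Position 7: Ullenish has u, Zodil has o. Ullenish preserves u here (none of its changes turn any other segment into u), so the proto-segment is *u.
Position 6: Ullenish has z, Zodil has y. Zodil preserves y here (none of its changes turn any other segment into y), so the proto-segment is *y.
Verify the candidate proto-form against each daughter:
Ullenish: *bimgayu > bimkayu > bimkazu  (by unconditioned shift, unconditioned shift)
Zodil: *bimgayu
  bimgayu → bimgayo   [vowel merger]
  bimgayo (rule 2 does not apply)
  bimgayo → bimgeyo   [vowel merger]
  giving Zodil bimgeyo.
*bimgayu is the unique common source.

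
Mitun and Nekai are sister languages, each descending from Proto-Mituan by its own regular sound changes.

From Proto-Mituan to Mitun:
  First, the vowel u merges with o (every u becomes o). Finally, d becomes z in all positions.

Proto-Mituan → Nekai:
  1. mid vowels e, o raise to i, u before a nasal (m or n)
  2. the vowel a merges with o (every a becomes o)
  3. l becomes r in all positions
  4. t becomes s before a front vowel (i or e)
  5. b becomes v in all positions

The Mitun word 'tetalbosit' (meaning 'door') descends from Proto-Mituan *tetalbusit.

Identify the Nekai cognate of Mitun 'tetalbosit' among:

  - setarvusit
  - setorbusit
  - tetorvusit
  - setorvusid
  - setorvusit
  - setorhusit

setorvusit

Nekai: *tetalbusit > tetolbusit > tetorbusit > setorbusit > setorvusit  (by vowel merger, unconditioned shift, palatalisation, unconditioned shift)
Among the options, 'setorvusit' alone shows every Nekai change applied in order.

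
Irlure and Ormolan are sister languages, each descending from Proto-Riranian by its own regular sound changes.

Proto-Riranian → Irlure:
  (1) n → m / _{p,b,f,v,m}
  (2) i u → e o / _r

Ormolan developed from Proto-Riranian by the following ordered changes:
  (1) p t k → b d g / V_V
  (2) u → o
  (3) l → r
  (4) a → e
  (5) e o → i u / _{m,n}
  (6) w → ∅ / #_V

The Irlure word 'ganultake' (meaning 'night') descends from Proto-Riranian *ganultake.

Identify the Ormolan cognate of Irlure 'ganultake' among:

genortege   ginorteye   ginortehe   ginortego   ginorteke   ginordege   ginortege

Ormolan: *ganultake
  ganultake → ganultage   [intervocalic voicing]
  ganultage → ganoltage   [vowel merger]
  ganoltage → ganortage   [unconditioned shift]
  ganortage → genortege   [vowel merger]
  genortege → ginortege   [pre-nasal raising]
  ginortege (rule 6 does not apply)
  giving Ormolan ginortege.
Only 'ginortege' matches the regular Ormolan development of *ganultake.

ginortege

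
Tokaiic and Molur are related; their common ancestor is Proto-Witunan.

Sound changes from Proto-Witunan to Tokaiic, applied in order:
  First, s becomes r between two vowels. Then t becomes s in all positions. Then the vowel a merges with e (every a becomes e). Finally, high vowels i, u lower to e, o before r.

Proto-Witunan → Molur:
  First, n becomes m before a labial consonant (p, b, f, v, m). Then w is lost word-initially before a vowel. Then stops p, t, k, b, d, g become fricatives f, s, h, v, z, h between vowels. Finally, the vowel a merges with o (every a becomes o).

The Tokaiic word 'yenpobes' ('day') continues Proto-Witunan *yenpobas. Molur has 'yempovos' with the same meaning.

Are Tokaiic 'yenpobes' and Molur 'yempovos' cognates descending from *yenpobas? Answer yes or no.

yes

Derive the expected Molur reflex of *yenpobas:
Molur: *yenpobas > yempobas > yempovas > yempovos  (by nasal place assimilation, intervocalic lenition, vowel merger)
Molur 'yempovos' matches the regular reflex exactly, so the pair is cognate.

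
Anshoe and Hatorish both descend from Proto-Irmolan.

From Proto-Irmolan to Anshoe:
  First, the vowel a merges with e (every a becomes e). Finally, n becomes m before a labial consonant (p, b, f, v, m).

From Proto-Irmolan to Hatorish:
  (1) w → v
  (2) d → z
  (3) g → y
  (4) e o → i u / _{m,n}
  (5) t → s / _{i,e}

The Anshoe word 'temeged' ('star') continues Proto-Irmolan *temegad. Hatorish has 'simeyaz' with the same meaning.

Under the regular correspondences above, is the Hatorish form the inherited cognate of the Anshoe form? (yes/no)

Derive the expected Hatorish reflex of *temegad:
Hatorish: *temegad > temegaz > temeyaz > timeyaz > simeyaz  (by unconditioned shift, unconditioned shift, pre-nasal raising, palatalisation)
Hatorish 'simeyaz' matches the regular reflex exactly, so the pair is cognate.

yes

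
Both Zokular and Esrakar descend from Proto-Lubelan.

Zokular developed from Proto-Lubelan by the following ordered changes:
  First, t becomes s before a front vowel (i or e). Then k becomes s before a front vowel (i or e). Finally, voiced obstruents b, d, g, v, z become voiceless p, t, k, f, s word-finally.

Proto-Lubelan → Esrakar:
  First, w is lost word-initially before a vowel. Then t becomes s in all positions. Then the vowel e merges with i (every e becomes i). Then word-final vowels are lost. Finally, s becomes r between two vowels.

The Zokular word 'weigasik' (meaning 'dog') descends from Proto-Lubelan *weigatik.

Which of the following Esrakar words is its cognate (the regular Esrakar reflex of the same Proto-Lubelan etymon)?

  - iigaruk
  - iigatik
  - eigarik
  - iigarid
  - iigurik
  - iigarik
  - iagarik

Esrakar: *weigatik
  weigatik → eigatik   [glide loss]
  eigatik → eigasik   [unconditioned shift]
  eigasik → iigasik   [vowel merger]
  iigasik (rule 4 does not apply)
  iigasik → iigarik   [rhotacism]
  giving Esrakar iigarik.

iigarik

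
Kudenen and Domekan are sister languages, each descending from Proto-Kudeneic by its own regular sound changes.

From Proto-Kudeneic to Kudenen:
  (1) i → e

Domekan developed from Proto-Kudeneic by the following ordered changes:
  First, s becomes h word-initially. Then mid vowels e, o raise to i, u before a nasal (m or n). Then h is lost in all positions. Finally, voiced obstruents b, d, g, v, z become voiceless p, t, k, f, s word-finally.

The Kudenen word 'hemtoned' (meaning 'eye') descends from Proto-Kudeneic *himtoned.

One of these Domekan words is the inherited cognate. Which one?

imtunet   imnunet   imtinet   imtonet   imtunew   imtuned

imtunet

Domekan: *himtoned
  himtoned (rule 1 does not apply)
  himtoned → himtuned   [pre-nasal raising]
  himtuned → imtuned   [h-loss]
  imtuned → imtunet   [final devoicing]
  giving Domekan imtunet.
Only 'imtunet' matches the regular Domekan development of *himtoned.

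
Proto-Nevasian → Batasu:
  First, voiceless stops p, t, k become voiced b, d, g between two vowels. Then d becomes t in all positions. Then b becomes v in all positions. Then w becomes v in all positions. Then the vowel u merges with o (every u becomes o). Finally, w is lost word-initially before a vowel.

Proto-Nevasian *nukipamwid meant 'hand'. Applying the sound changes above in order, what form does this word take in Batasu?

Batasu: *nukipamwid > nugibamwid > nugibamwit > nugivamwit > nugivamvit > nogivamvit  (by intervocalic voicing, unconditioned shift, unconditioned shift, unconditioned shift, vowel merger)

nogivamvit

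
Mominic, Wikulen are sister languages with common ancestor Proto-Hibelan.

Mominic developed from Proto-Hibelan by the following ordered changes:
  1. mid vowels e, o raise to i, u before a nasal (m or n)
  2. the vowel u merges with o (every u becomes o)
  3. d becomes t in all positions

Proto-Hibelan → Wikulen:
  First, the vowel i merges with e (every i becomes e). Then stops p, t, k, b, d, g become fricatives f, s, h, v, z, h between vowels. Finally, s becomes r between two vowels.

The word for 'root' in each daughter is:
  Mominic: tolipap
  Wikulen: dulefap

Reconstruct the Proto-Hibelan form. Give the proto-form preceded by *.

Position 1: Mominic has t, Wikulen has d. Wikulen preserves d here (none of its changes turn any other segment into d), so the proto-segment is *d.
Position 2: Mominic has o, Wikulen has u. Wikulen preserves u here (none of its changes turn any other segment into u), so the proto-segment is *u.
Continuing position by position gives *dulipap; check it forward:
Mominic: *dulipap > dolipap > tolipap  (by vowel merger, unconditioned shift)
Wikulen: *dulipap > dulepap > dulefap  (by vowel merger, intervocalic lenition)
No other proto-form is consistent with every reflex, so the reconstruction is *dulipap.

*dulipap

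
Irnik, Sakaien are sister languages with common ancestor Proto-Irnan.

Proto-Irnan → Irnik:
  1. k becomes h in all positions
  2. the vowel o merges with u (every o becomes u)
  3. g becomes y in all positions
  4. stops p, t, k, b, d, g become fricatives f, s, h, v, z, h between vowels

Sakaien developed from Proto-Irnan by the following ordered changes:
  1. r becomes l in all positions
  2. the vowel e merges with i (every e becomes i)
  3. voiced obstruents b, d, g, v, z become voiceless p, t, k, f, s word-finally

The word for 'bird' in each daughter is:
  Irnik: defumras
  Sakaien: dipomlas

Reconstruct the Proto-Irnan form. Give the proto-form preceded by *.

Position 2: Irnik has e, Sakaien has i. Irnik preserves e here (none of its changes turn any other segment into e), so the proto-segment is *e.
Position 3: Irnik has f, Sakaien has p. Taking the neighbouring segments as reconstructed: Irnik f could go back to *p or *f; Sakaien p can only go back to *p — the one source consistent with every daughter is *p.
Position 4: Irnik has u, Sakaien has o. Sakaien preserves o here (none of its changes turn any other segment into o), so the proto-segment is *o.
This points to *depomras. Verify forward in each daughter:
Irnik: *depomras > depumras > defumras  (by vowel merger, intervocalic lenition)
Sakaien: *depomras > depomlas > dipomlas  (by unconditioned shift, vowel merger)
*depomras is the unique common source.

*depomras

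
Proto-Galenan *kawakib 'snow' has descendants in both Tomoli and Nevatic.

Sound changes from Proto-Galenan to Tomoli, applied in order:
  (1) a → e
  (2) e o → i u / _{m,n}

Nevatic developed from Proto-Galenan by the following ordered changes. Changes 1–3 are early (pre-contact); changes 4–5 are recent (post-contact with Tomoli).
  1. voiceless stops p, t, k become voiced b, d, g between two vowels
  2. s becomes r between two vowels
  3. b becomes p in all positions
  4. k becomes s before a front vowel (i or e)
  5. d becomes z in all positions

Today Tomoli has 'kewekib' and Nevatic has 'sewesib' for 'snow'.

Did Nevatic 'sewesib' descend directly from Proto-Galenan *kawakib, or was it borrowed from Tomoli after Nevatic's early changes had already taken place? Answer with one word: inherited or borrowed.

borrowed

If inherited, *kawakib would pass through all of Nevatic's changes:
Nevatic: start from *kawakib.
  rule 1 (intervocalic voicing): kawakib → kawagib
  rule 2: no change — kawagib
  rule 3 (unconditioned shift): kawagib → kawagip
  rule 4: no change — kawagip
  rule 5: no change — kawagip
  ⇒ Nevatic kawagip
If borrowed from Tomoli 'kewekib' after the early changes, it would undergo only the recent ones:
  rule 4 (palatalisation): kewekib → sewesib
  rule 5 (unconditioned shift): no change (sewesib)
  ⇒ as a loan: sewesib
Nevatic 'sewesib' matches the loan outcome 'sewesib', not the inherited 'kawagip' — it skipped the early Nevatic changes, so it was borrowed from Tomoli.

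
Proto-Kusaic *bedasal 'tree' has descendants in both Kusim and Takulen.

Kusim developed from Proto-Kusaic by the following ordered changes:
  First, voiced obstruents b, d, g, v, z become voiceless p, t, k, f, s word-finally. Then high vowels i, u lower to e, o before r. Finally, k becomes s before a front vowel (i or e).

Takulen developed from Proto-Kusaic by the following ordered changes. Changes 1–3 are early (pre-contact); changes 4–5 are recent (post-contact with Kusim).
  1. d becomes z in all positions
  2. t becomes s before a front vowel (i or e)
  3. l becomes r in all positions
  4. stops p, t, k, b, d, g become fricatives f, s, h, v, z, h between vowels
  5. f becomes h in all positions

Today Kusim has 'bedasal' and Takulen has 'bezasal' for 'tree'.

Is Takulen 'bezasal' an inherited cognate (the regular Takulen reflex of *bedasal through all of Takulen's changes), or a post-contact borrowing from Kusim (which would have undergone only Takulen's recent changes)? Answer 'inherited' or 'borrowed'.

borrowed

If inherited, *bedasal would pass through all of Takulen's changes:
Takulen: *bedasal
  bedasal → bezasal   [unconditioned shift]
  bezasal (rule 2 does not apply)
  bezasal → bezasar   [unconditioned shift]
  bezasar (rule 4 does not apply)
  bezasar (rule 5 does not apply)
  giving Takulen bezasar.
If borrowed from Kusim 'bedasal' after the early changes, it would undergo only the recent ones:
  rule 4 (intervocalic lenition): bedasal → bezasal
  rule 5 (unconditioned shift): no change (bezasal)
  ⇒ as a loan: bezasal
Takulen 'bezasal' matches the loan outcome 'bezasal', not the inherited 'bezasar' — it skipped the early Takulen changes, so it was borrowed from Kusim.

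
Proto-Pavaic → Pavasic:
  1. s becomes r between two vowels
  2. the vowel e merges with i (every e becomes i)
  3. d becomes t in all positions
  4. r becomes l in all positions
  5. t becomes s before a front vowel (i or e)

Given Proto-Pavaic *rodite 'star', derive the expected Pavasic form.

losisi

Pavasic: *rodite > roditi > rotiti > lotiti > losisi  (by vowel merger, unconditioned shift, unconditioned shift, palatalisation)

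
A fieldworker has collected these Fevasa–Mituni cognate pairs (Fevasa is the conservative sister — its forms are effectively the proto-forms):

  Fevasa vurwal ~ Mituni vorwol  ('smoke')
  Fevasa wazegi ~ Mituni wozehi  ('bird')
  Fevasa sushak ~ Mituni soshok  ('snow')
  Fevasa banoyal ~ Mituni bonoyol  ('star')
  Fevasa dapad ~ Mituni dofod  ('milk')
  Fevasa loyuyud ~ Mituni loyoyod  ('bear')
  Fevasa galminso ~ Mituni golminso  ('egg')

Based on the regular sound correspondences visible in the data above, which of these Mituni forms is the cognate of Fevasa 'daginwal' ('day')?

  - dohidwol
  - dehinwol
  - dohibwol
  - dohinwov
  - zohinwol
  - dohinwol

dohinwol

vurwal ~ vorwol, wazegi ~ wozehi — Fevasa a corresponds to Mituni o after a consonant, before a consonant other than r, m, n, p, b, f, v.
wazegi ~ wozehi — Fevasa g corresponds to Mituni h between vowels (before a front vowel).
Applying these to Fevasa 'daginwal':
  daginwal → doginwal   (a→o after a consonant, before a consonant other than r, m, n, p, b, f, v)
  doginwal → dohinwal   (g→h between vowels (before a front vowel))
  dohinwal → dohinwol   (a→o after a consonant, before a consonant other than r, m, n, p, b, f, v)
So the Mituni cognate is 'dohinwol'.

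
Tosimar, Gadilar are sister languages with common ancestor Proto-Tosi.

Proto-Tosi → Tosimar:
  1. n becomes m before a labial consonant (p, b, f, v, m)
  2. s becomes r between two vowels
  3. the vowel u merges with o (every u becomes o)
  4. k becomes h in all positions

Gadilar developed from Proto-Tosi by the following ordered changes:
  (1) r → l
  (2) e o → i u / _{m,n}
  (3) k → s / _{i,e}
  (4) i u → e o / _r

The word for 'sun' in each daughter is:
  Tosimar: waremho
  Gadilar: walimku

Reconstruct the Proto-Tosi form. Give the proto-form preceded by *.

Position 3: Tosimar has r, Gadilar has l. Taking the neighbouring segments as reconstructed: Tosimar r could go back to *s or *r; Gadilar l could go back to *l or *r — the one source consistent with every daughter is *r.
Position 4: Tosimar has e, Gadilar has i. Tosimar preserves e here (none of its changes turn any other segment into e), so the proto-segment is *e.
Position 7: Tosimar has o, Gadilar has u. Taking the neighbouring segments as reconstructed: Tosimar o could go back to *o or *u; Gadilar u can only go back to *u — the one source consistent with every daughter is *u.
This points to *waremku. Verify forward in each daughter:
Tosimar: start from *waremku.
  rule 1: no change — waremku
  rule 2: no change — waremku
  rule 3 (vowel merger): waremku → waremko
  rule 4 (unconditioned shift): waremko → waremho
  ⇒ Tosimar waremho
Gadilar: *waremku > walemku > walimku  (by unconditioned shift, pre-nasal raising)
*waremku is the unique common source.

*waremku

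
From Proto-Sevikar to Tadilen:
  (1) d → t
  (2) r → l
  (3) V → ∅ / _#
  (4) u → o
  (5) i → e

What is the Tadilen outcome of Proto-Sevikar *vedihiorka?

veteheolk

Tadilen: *vedihiorka
  vedihiorka → vetihiorka   [unconditioned shift]
  vetihiorka → vetihiolka   [unconditioned shift]
  vetihiolka → vetihiolk   [apocope]
  vetihiolk (rule 4 does not apply)
  vetihiolk → veteheolk   [vowel merger]
  giving Tadilen veteheolk.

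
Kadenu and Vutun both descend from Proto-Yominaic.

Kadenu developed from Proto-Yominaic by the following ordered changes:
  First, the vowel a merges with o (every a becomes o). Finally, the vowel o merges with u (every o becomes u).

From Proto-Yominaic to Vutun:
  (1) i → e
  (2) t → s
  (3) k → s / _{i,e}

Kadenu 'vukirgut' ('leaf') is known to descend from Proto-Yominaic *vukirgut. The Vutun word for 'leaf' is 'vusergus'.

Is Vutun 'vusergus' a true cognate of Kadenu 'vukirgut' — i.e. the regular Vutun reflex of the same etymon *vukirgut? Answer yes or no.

yes

Derive the expected Vutun reflex of *vukirgut:
Vutun: *vukirgut > vukergut > vukergus > vusergus  (by vowel merger, unconditioned shift, palatalisation)
Vutun 'vusergus' matches the regular reflex exactly, so the pair is cognate.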